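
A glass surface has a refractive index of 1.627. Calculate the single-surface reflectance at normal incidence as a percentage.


Fresnel reflectance at normal incidence:
  R = ((n - 1)/(n + 1))^2
  (n - 1)/(n + 1) = (1.627 - 1)/(1.627 + 1) = 0.238675
  R = 0.238675^2 = 0.0569658
  R(%) = 0.0569658 * 100 = 5.697%

5.697%


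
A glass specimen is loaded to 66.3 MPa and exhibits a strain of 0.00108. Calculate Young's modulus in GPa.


Young's modulus: E = stress / strain
  E = 66.3 MPa / 0.00108 = 61388.89 MPa
Convert to GPa: 61388.89 / 1000 = 61.39 GPa

61.39 GPa


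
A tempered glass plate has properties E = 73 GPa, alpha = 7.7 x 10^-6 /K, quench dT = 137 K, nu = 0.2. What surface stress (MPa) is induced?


Tempering stress: sigma = E * alpha * dT / (1 - nu)
  E (MPa) = 73 * 1000 = 73000
  Numerator = 73000 * (7.7 x 10^-6) * 137 = 77.0077
  Denominator = 1 - 0.2 = 0.8
  sigma = 77.0077 / 0.8 = 96.3 MPa

96.3 MPa


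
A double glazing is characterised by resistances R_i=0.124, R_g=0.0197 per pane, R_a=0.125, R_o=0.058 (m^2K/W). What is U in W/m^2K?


Total thermal resistance (series):
  R_total = R_in + R_glass + R_air + R_glass + R_out
  R_total = 0.124 + 0.0197 + 0.125 + 0.0197 + 0.058 = 0.3464 m^2K/W
U-value = 1 / R_total = 1 / 0.3464 = 2.887 W/m^2K

2.887 W/m^2K


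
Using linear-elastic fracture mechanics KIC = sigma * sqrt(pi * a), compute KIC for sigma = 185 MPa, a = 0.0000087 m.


Fracture toughness: KIC = sigma * sqrt(pi * a)
  pi * a = pi * 0.0000087 = 0.000027332
  sqrt(pi * a) = 0.005228
  KIC = 185 * 0.005228 = 0.967 MPa*sqrt(m)

0.967 MPa*sqrt(m)


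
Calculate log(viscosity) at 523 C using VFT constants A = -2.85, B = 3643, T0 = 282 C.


VFT equation: log(eta) = A + B / (T - T0)
  T - T0 = 523 - 282 = 241
  B / (T - T0) = 3643 / 241 = 15.116
  log(eta) = -2.85 + 15.116 = 12.266

12.266


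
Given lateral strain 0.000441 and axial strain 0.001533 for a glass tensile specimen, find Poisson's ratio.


Poisson's ratio: nu = lateral strain / axial strain
  nu = 0.000441 / 0.001533 = 0.2877

0.2877


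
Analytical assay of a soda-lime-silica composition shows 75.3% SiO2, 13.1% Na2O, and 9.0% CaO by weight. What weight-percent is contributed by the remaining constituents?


Sum the three major oxides:
  SiO2 + Na2O + CaO = 75.3 + 13.1 + 9.0 = 97.4%
Subtract from 100%:
  Others = 100 - 97.4 = 2.6%

2.6%


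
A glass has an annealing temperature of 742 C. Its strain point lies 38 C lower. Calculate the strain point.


Strain point = annealing point - difference:
  T_strain = 742 - 38 = 704 C

704 C


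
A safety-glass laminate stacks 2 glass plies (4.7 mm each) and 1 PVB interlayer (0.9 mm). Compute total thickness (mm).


Total thickness = glass contribution + PVB contribution
  Glass: 2 * 4.7 = 9.4 mm
  PVB: 1 * 0.9 = 0.9 mm
  Total = 9.4 + 0.9 = 10.3 mm

10.3 mm


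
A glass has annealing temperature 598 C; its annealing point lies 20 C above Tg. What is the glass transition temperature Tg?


Rearrange T_anneal = Tg + offset for Tg:
  Tg = T_anneal - offset = 598 - 20 = 578 C

578 C


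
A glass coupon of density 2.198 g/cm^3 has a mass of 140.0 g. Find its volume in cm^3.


Rearrange rho = m / V:
  V = m / rho
  V = 140.0 / 2.198 = 63.694 cm^3

63.694 cm^3


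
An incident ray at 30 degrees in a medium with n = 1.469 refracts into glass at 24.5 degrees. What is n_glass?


Apply Snell's law: n1 * sin(theta1) = n2 * sin(theta2)
  n2 = n1 * sin(theta1) / sin(theta2)
  sin(30) = 0.5
  sin(24.5) = 0.414693
  n2 = 1.469 * 0.5 / 0.414693 = 1.7712

1.7712


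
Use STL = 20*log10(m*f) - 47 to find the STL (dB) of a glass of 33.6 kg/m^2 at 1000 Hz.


Mass law: STL = 20 * log10(m * f) - 47
  m * f = 33.6 * 1000 = 33600
  log10(33600) = 4.52634
  STL = 20 * 4.52634 - 47 = 90.5268 - 47 = 43.5 dB

43.5 dB


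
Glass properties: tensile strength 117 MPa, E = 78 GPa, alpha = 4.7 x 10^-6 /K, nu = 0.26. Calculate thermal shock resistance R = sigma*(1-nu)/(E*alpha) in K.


Thermal shock resistance: R = sigma * (1 - nu) / (E * alpha)
  Numerator = 117 * (1 - 0.26) = 86.58
  Denominator = 78 * 1000 * (4.7 x 10^-6) = 0.3666
  R = 86.58 / 0.3666 = 236.2 K

236.2 K


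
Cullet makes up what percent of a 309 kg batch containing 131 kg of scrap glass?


Cullet ratio = (cullet mass / total batch mass) * 100
  Ratio = 131 / 309 * 100 = 42.39%

42.39%


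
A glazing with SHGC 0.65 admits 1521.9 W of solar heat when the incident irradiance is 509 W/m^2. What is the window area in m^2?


Rearrange Q = Area * SHGC * Irradiance:
  Area = Q / (SHGC * Irradiance)
  Area = 1521.9 / (0.65 * 509) = 4.6 m^2

4.6 m^2


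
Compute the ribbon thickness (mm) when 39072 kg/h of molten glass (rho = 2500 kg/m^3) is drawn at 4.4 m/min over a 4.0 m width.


Ribbon cross-section from mass balance:
  Volume rate = throughput / density = 39072 / 2500 = 15.6288 m^3/h
  thickness = volume rate / (speed * 60 * width), i.e.
  thickness = throughput / (60 * speed * width * density) * 1000
  thickness = 39072 / (60 * 4.4 * 4.0 * 2500) * 1000 = 14.8 mm

14.8 mm


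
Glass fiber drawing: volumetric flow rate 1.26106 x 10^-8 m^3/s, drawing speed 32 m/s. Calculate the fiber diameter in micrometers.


Cross-sectional area from continuity:
  A = Q / v = 1.26106 x 10^-8 / 32 = 3.940812 x 10^-10 m^2
Diameter from circular cross-section:
  d = sqrt(4A / pi) * 10^6 (m -> um)
  d = sqrt(4 * 3.940812 x 10^-10 / pi) * 10^6 = 22.4 um

22.4 um


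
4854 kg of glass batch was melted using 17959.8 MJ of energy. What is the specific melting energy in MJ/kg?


Rearrange E = m * s for s:
  s = E / m
  s = 17959.8 / 4854 = 3.7 MJ/kg

3.7 MJ/kg


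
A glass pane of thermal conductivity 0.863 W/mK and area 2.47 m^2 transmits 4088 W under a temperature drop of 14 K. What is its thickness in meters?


Fourier's law: t = k * A * dT / Q
  t = 0.863 * 2.47 * 14 / 4088
  t = 29.84254 / 4088 = 0.0073 m

0.0073 m


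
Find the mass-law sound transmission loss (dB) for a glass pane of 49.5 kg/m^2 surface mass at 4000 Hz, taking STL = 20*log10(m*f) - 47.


Mass law: STL = 20 * log10(m * f) - 47
  m * f = 49.5 * 4000 = 198000
  log10(198000) = 5.29667
  STL = 20 * 5.29667 - 47 = 105.9334 - 47 = 58.9 dB

58.9 dB


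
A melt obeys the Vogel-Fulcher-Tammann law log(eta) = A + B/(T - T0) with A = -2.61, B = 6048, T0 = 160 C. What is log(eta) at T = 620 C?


VFT equation: log(eta) = A + B / (T - T0)
  T - T0 = 620 - 160 = 460
  B / (T - T0) = 6048 / 460 = 13.148
  log(eta) = -2.61 + 13.148 = 10.538

10.538


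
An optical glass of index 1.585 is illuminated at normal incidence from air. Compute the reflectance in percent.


Fresnel reflectance at normal incidence:
  R = ((n - 1)/(n + 1))^2
  (n - 1)/(n + 1) = (1.585 - 1)/(1.585 + 1) = 0.226306
  R = 0.226306^2 = 0.0512144
  R(%) = 0.0512144 * 100 = 5.121%

5.121%


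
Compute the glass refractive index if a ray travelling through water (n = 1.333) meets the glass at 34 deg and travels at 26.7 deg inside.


Apply Snell's law: n1 * sin(theta1) = n2 * sin(theta2)
  n2 = n1 * sin(theta1) / sin(theta2)
  sin(34) = 0.559193
  sin(26.7) = 0.449319
  n2 = 1.333 * 0.559193 / 0.449319 = 1.659

1.659


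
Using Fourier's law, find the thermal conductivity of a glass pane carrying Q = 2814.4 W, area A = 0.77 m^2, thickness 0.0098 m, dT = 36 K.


Fourier's law rearranged: k = Q * t / (A * dT)
  Numerator = 2814.4 * 0.0098 = 27.58112
  Denominator = 0.77 * 36 = 27.72
  k = 27.58112 / 27.72 = 0.995 W/mK

0.995 W/mK


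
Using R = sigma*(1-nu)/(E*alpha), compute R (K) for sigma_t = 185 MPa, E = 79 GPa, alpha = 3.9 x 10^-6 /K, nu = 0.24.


Thermal shock resistance: R = sigma * (1 - nu) / (E * alpha)
  Numerator = 185 * (1 - 0.24) = 140.6
  Denominator = 79 * 1000 * (3.9 x 10^-6) = 0.3081
  R = 140.6 / 0.3081 = 456.3 K

456.3 K


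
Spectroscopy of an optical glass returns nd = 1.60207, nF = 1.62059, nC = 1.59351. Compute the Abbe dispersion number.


Abbe number formula: Vd = (nd - 1) / (nF - nC)
  nd - 1 = 1.60207 - 1 = 0.60207
  nF - nC = 1.62059 - 1.59351 = 0.02708
  Vd = 0.60207 / 0.02708 = 22.23

22.23


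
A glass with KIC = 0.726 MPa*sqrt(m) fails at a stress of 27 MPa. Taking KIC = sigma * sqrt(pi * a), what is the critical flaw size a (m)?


Rearrange KIC = sigma * sqrt(pi * a):
  sqrt(pi * a) = KIC / sigma
  sqrt(pi * a) = 0.726 / 27 = 0.026889
  a = (KIC / sigma)^2 / pi
  a = 0.026889^2 / pi = 0.0002301 m

0.0002301 m


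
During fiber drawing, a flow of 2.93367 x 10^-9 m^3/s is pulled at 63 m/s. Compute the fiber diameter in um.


Cross-sectional area from continuity:
  A = Q / v = 2.93367 x 10^-9 / 63 = 4.656619 x 10^-11 m^2
Diameter from circular cross-section:
  d = sqrt(4A / pi) * 10^6 (m -> um)
  d = sqrt(4 * 4.656619 x 10^-11 / pi) * 10^6 = 7.7 um

7.7 um


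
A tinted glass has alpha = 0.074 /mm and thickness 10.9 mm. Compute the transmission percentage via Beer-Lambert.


Beer-Lambert law: T = exp(-alpha * thickness)
  exponent = -0.074 * 10.9 = -0.8066
  T = exp(-0.8066) = 0.4464
  Percentage = 0.4464 * 100 = 44.64%

44.64%


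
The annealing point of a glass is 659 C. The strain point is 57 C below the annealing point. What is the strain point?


Strain point = annealing point - difference:
  T_strain = 659 - 57 = 602 C

602 C


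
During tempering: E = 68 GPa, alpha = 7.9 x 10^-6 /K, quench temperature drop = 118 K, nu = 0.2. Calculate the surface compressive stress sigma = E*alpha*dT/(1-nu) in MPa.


Tempering stress: sigma = E * alpha * dT / (1 - nu)
  E (MPa) = 68 * 1000 = 68000
  Numerator = 68000 * (7.9 x 10^-6) * 118 = 63.3896
  Denominator = 1 - 0.2 = 0.8
  sigma = 63.3896 / 0.8 = 79.2 MPa

79.2 MPa


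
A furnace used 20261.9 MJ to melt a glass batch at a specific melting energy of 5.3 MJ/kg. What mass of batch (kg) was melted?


Rearrange E = m * s for m:
  m = E / s
  m = 20261.9 / 5.3 = 3823.0 kg

3823.0 kg


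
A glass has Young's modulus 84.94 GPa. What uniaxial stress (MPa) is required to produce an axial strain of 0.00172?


Rearrange E = sigma / epsilon:
  sigma = E * epsilon
  E (MPa) = 84.94 * 1000 = 84940
  sigma = 84940 * 0.00172 = 146.1 MPa

146.1 MPa


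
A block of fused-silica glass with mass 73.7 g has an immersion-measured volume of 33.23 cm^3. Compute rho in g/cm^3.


Use the definition of density:
  rho = mass / volume
  rho = 73.7 / 33.23 = 2.218 g/cm^3

2.218 g/cm^3


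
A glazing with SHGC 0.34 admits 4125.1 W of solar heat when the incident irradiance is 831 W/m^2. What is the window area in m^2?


Rearrange Q = Area * SHGC * Irradiance:
  Area = Q / (SHGC * Irradiance)
  Area = 4125.1 / (0.34 * 831) = 14.6 m^2

14.6 m^2


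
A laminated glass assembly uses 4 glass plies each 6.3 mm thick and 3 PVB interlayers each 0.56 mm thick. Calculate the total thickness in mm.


Total thickness = glass contribution + PVB contribution
  Glass: 4 * 6.3 = 25.2 mm
  PVB: 3 * 0.56 = 1.68 mm
  Total = 25.2 + 1.68 = 26.88 mm

26.88 mm


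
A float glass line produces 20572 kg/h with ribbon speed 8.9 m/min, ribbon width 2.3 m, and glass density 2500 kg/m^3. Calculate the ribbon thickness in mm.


Ribbon cross-section from mass balance:
  Volume rate = throughput / density = 20572 / 2500 = 8.2288 m^3/h
  thickness = volume rate / (speed * 60 * width), i.e.
  thickness = throughput / (60 * speed * width * density) * 1000
  thickness = 20572 / (60 * 8.9 * 2.3 * 2500) * 1000 = 6.7 mm

6.7 mm


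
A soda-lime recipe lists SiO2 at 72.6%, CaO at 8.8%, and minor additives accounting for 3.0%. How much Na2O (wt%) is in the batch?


Pieces sum to 100%:
  Na2O = 100 - (SiO2 + CaO + others)
  Na2O = 100 - (72.6 + 8.8 + 3.0) = 15.6%

15.6%


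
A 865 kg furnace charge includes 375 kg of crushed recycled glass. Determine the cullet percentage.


Cullet ratio = (cullet mass / total batch mass) * 100
  Ratio = 375 / 865 * 100 = 43.35%

43.35%


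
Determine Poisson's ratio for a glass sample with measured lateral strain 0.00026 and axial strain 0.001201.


Poisson's ratio: nu = lateral strain / axial strain
  nu = 0.00026 / 0.001201 = 0.2165

0.2165


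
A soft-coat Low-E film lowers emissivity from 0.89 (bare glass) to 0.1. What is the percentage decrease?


Percentage reduction = (1 - coated/uncoated) * 100
  Ratio = 0.1 / 0.89 = 0.1124
  Reduction = (1 - 0.1124) * 100 = 88.8%

88.8%


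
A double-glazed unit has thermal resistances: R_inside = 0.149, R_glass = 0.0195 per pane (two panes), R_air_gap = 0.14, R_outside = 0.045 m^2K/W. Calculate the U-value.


Total thermal resistance (series):
  R_total = R_in + R_glass + R_air + R_glass + R_out
  R_total = 0.149 + 0.0195 + 0.14 + 0.0195 + 0.045 = 0.373 m^2K/W
U-value = 1 / R_total = 1 / 0.373 = 2.681 W/m^2K

2.681 W/m^2K


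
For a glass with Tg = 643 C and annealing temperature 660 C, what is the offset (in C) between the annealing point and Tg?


Offset = T_anneal - Tg:
  offset = 660 - 643 = 17 C

17 C


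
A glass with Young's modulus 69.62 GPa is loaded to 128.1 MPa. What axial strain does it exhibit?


Rearrange E = sigma / epsilon:
  epsilon = sigma / E
  E (MPa) = 69.62 * 1000 = 69620
  epsilon = 128.1 / 69620 = 0.00184

0.00184


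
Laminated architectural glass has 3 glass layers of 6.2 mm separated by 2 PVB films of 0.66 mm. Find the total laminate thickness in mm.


Total thickness = glass contribution + PVB contribution
  Glass: 3 * 6.2 = 18.6 mm
  PVB: 2 * 0.66 = 1.32 mm
  Total = 18.6 + 1.32 = 19.92 mm

19.92 mm


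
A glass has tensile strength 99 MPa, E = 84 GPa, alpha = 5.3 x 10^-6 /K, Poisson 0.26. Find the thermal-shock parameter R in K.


Thermal shock resistance: R = sigma * (1 - nu) / (E * alpha)
  Numerator = 99 * (1 - 0.26) = 73.26
  Denominator = 84 * 1000 * (5.3 x 10^-6) = 0.4452
  R = 73.26 / 0.4452 = 164.6 K

164.6 K


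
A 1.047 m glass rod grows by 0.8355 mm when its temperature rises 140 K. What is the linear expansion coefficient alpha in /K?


Rearrange dL = alpha * L0 * dT for alpha:
  alpha = dL / (L0 * dT)
  alpha = (0.8355 / 1000) / (1.047 * 140) = 0.0000057 /K = 5.7 x 10^-6 /K

5.7 x 10^-6 /K


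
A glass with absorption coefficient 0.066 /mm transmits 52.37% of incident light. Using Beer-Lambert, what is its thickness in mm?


Rearrange T = exp(-alpha * thickness):
  thickness = -ln(T) / alpha
  T = 52.37/100 = 0.5237
  ln(T) = -0.64684
  -ln(T) = 0.64684
  thickness = 0.64684 / 0.066 = 9.8 mm

9.8 mm


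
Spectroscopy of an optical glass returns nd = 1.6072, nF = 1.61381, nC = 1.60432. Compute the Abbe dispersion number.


Abbe number formula: Vd = (nd - 1) / (nF - nC)
  nd - 1 = 1.6072 - 1 = 0.6072
  nF - nC = 1.61381 - 1.60432 = 0.00949
  Vd = 0.6072 / 0.00949 = 63.98

63.98


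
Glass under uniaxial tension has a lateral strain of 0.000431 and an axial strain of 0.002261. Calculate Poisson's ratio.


Poisson's ratio: nu = lateral strain / axial strain
  nu = 0.000431 / 0.002261 = 0.1906

0.1906


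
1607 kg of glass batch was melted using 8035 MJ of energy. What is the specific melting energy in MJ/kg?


Rearrange E = m * s for s:
  s = E / m
  s = 8035 / 1607 = 5.0 MJ/kg

5.0 MJ/kg


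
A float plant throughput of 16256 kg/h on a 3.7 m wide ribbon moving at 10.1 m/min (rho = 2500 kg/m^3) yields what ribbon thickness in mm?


Ribbon cross-section from mass balance:
  Volume rate = throughput / density = 16256 / 2500 = 6.5024 m^3/h
  thickness = volume rate / (speed * 60 * width), i.e.
  thickness = throughput / (60 * speed * width * density) * 1000
  thickness = 16256 / (60 * 10.1 * 3.7 * 2500) * 1000 = 2.9 mm

2.9 mm


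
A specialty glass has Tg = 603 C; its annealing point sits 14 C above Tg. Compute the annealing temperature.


The annealing temperature is Tg plus the offset:
  T_anneal = 603 + 14 = 617 C

617 C


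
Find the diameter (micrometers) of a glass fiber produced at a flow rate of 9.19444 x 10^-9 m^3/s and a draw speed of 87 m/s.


Cross-sectional area from continuity:
  A = Q / v = 9.19444 x 10^-9 / 87 = 1.056832 x 10^-10 m^2
Diameter from circular cross-section:
  d = sqrt(4A / pi) * 10^6 (m -> um)
  d = sqrt(4 * 1.056832 x 10^-10 / pi) * 10^6 = 11.6 um

11.6 um


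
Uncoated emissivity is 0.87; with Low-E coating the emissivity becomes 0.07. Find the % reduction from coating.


Percentage reduction = (1 - coated/uncoated) * 100
  Ratio = 0.07 / 0.87 = 0.0805
  Reduction = (1 - 0.0805) * 100 = 92.0%

92.0%


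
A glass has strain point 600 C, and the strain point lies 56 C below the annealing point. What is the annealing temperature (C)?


T_anneal = T_strain + gap:
  T_anneal = 600 + 56 = 656 C

656 C


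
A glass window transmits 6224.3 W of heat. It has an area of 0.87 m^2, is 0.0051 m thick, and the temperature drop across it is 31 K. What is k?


Fourier's law rearranged: k = Q * t / (A * dT)
  Numerator = 6224.3 * 0.0051 = 31.74393
  Denominator = 0.87 * 31 = 26.97
  k = 31.74393 / 26.97 = 1.177 W/mK

1.177 W/mK


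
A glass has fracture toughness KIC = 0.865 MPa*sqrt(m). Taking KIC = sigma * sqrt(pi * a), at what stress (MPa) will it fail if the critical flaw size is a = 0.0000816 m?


Rearrange KIC = sigma * sqrt(pi * a):
  sigma = KIC / sqrt(pi * a)
  sqrt(pi * 0.0000816) = 0.016011
  sigma = 0.865 / 0.016011 = 54.03 MPa

54.03 MPa


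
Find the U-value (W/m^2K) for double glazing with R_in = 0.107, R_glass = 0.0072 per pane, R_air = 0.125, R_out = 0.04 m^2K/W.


Total thermal resistance (series):
  R_total = R_in + R_glass + R_air + R_glass + R_out
  R_total = 0.107 + 0.0072 + 0.125 + 0.0072 + 0.04 = 0.2864 m^2K/W
U-value = 1 / R_total = 1 / 0.2864 = 3.492 W/m^2K

3.492 W/m^2K


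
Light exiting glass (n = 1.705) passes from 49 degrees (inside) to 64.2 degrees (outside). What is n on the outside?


Apply Snell's law: n1 * sin(theta1) = n2 * sin(theta2)
  n2 = n1 * sin(theta1) / sin(theta2)
  sin(49) = 0.75471
  sin(64.2) = 0.900319
  n2 = 1.705 * 0.75471 / 0.900319 = 1.4292

1.4292


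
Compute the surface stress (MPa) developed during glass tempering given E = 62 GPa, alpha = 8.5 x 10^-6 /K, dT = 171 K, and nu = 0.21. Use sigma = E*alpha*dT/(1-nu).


Tempering stress: sigma = E * alpha * dT / (1 - nu)
  E (MPa) = 62 * 1000 = 62000
  Numerator = 62000 * (8.5 x 10^-6) * 171 = 90.117
  Denominator = 1 - 0.21 = 0.79
  sigma = 90.117 / 0.79 = 114.1 MPa

114.1 MPa


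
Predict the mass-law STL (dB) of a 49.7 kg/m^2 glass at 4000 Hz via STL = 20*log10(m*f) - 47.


Mass law: STL = 20 * log10(m * f) - 47
  m * f = 49.7 * 4000 = 198800
  log10(198800) = 5.29842
  STL = 20 * 5.29842 - 47 = 105.9684 - 47 = 59.0 dB

59.0 dB


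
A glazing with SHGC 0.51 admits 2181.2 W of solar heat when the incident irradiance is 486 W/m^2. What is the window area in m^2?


Rearrange Q = Area * SHGC * Irradiance:
  Area = Q / (SHGC * Irradiance)
  Area = 2181.2 / (0.51 * 486) = 8.8 m^2

8.8 m^2


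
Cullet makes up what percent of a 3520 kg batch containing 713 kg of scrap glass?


Cullet ratio = (cullet mass / total batch mass) * 100
  Ratio = 713 / 3520 * 100 = 20.26%

20.26%


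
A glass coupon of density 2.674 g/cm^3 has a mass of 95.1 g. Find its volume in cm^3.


Rearrange rho = m / V:
  V = m / rho
  V = 95.1 / 2.674 = 35.565 cm^3

35.565 cm^3


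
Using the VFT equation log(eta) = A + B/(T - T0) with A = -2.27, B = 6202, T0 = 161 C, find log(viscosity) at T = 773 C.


VFT equation: log(eta) = A + B / (T - T0)
  T - T0 = 773 - 161 = 612
  B / (T - T0) = 6202 / 612 = 10.134
  log(eta) = -2.27 + 10.134 = 7.864

7.864


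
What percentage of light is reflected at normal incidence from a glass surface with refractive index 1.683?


Fresnel reflectance at normal incidence:
  R = ((n - 1)/(n + 1))^2
  (n - 1)/(n + 1) = (1.683 - 1)/(1.683 + 1) = 0.254566
  R = 0.254566^2 = 0.0648038
  R(%) = 0.0648038 * 100 = 6.48%

6.48%


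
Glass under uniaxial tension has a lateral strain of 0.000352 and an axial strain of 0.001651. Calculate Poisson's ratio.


Poisson's ratio: nu = lateral strain / axial strain
  nu = 0.000352 / 0.001651 = 0.2132

0.2132


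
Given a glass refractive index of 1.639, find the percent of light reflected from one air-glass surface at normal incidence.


Fresnel reflectance at normal incidence:
  R = ((n - 1)/(n + 1))^2
  (n - 1)/(n + 1) = (1.639 - 1)/(1.639 + 1) = 0.242137
  R = 0.242137^2 = 0.0586303
  R(%) = 0.0586303 * 100 = 5.863%

5.863%


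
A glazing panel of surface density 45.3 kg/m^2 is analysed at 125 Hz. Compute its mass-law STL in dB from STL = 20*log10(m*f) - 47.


Mass law: STL = 20 * log10(m * f) - 47
  m * f = 45.3 * 125 = 5662.5
  log10(5662.5) = 3.75301
  STL = 20 * 3.75301 - 47 = 75.0602 - 47 = 28.1 dB

28.1 dB


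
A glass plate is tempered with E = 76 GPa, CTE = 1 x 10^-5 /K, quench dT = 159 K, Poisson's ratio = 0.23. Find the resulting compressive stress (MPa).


Tempering stress: sigma = E * alpha * dT / (1 - nu)
  E (MPa) = 76 * 1000 = 76000
  Numerator = 76000 * (1 x 10^-5) * 159 = 120.84
  Denominator = 1 - 0.23 = 0.77
  sigma = 120.84 / 0.77 = 156.9 MPa

156.9 MPa


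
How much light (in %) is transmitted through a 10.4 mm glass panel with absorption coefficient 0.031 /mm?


Beer-Lambert law: T = exp(-alpha * thickness)
  exponent = -0.031 * 10.4 = -0.3224
  T = exp(-0.3224) = 0.7244
  Percentage = 0.7244 * 100 = 72.44%

72.44%


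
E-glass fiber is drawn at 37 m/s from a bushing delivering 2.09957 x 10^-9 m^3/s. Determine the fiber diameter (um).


Cross-sectional area from continuity:
  A = Q / v = 2.09957 x 10^-9 / 37 = 5.674514 x 10^-11 m^2
Diameter from circular cross-section:
  d = sqrt(4A / pi) * 10^6 (m -> um)
  d = sqrt(4 * 5.674514 x 10^-11 / pi) * 10^6 = 8.5 um

8.5 um


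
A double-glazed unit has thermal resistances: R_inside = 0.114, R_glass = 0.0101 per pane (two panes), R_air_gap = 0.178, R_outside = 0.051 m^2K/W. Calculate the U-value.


Total thermal resistance (series):
  R_total = R_in + R_glass + R_air + R_glass + R_out
  R_total = 0.114 + 0.0101 + 0.178 + 0.0101 + 0.051 = 0.3632 m^2K/W
U-value = 1 / R_total = 1 / 0.3632 = 2.753 W/m^2K

2.753 W/m^2K


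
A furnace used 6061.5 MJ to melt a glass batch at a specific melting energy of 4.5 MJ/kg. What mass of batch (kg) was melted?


Rearrange E = m * s for m:
  m = E / s
  m = 6061.5 / 4.5 = 1347.0 kg

1347.0 kg


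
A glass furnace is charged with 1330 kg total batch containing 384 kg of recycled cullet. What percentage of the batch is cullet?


Cullet ratio = (cullet mass / total batch mass) * 100
  Ratio = 384 / 1330 * 100 = 28.87%

28.87%


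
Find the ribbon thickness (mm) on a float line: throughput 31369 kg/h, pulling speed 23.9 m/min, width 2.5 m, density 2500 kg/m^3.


Ribbon cross-section from mass balance:
  Volume rate = throughput / density = 31369 / 2500 = 12.5476 m^3/h
  thickness = volume rate / (speed * 60 * width), i.e.
  thickness = throughput / (60 * speed * width * density) * 1000
  thickness = 31369 / (60 * 23.9 * 2.5 * 2500) * 1000 = 3.5 mm

3.5 mm


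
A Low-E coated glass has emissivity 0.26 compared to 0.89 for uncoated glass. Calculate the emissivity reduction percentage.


Percentage reduction = (1 - coated/uncoated) * 100
  Ratio = 0.26 / 0.89 = 0.2921
  Reduction = (1 - 0.2921) * 100 = 70.8%

70.8%


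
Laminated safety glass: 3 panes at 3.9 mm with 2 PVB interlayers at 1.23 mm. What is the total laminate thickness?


Total thickness = glass contribution + PVB contribution
  Glass: 3 * 3.9 = 11.7 mm
  PVB: 2 * 1.23 = 2.46 mm
  Total = 11.7 + 2.46 = 14.16 mm

14.16 mm


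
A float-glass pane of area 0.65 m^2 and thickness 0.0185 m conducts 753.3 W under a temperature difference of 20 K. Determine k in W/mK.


Fourier's law rearranged: k = Q * t / (A * dT)
  Numerator = 753.3 * 0.0185 = 13.93605
  Denominator = 0.65 * 20 = 13.0
  k = 13.93605 / 13.0 = 1.072 W/mK

1.072 W/mK


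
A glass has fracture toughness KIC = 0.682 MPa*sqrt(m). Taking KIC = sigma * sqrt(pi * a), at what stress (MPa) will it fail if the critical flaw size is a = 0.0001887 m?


Rearrange KIC = sigma * sqrt(pi * a):
  sigma = KIC / sqrt(pi * a)
  sqrt(pi * 0.0001887) = 0.024348
  sigma = 0.682 / 0.024348 = 28.01 MPa

28.01 MPa


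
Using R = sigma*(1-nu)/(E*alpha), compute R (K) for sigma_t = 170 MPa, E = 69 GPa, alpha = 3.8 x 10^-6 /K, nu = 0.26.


Thermal shock resistance: R = sigma * (1 - nu) / (E * alpha)
  Numerator = 170 * (1 - 0.26) = 125.8
  Denominator = 69 * 1000 * (3.8 x 10^-6) = 0.2622
  R = 125.8 / 0.2622 = 479.8 K

479.8 K


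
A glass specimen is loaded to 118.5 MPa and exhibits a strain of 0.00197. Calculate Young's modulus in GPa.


Young's modulus: E = stress / strain
  E = 118.5 MPa / 0.00197 = 60152.28 MPa
Convert to GPa: 60152.28 / 1000 = 60.15 GPa

60.15 GPa


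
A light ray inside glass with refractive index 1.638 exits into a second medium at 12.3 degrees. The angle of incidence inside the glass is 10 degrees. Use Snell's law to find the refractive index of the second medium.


Apply Snell's law: n1 * sin(theta1) = n2 * sin(theta2)
  n2 = n1 * sin(theta1) / sin(theta2)
  sin(10) = 0.173648
  sin(12.3) = 0.21303
  n2 = 1.638 * 0.173648 / 0.21303 = 1.3352

1.3352


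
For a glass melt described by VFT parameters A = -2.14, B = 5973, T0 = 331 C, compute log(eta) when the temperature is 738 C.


VFT equation: log(eta) = A + B / (T - T0)
  T - T0 = 738 - 331 = 407
  B / (T - T0) = 5973 / 407 = 14.676
  log(eta) = -2.14 + 14.676 = 12.536

12.536


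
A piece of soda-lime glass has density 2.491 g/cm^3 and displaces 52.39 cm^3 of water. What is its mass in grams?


Rearrange rho = m / V:
  m = rho * V
  m = 2.491 * 52.39 = 130.503 g

130.503 g


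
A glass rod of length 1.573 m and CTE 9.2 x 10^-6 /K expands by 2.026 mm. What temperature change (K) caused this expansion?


Rearrange dL = alpha * L0 * dT for dT:
  dT = dL / (alpha * L0)
  dL (m) = 2.026 / 1000 = 0.002026
  dT = 0.002026 / ((9.2 x 10^-6) * 1.573) = 140.0 K

140.0 K


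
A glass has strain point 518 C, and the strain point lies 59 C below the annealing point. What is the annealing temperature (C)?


T_anneal = T_strain + gap:
  T_anneal = 518 + 59 = 577 C

577 C


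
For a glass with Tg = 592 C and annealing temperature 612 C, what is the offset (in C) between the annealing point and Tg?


Offset = T_anneal - Tg:
  offset = 612 - 592 = 20 C

20 C


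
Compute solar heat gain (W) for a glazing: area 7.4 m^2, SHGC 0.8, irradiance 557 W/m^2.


Solar heat gain: Q = Area * SHGC * Irradiance
  Q = 7.4 * 0.8 * 557 = 3297.4 W

3297.4 W


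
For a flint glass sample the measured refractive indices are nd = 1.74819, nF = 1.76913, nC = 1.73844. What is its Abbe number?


Abbe number formula: Vd = (nd - 1) / (nF - nC)
  nd - 1 = 1.74819 - 1 = 0.74819
  nF - nC = 1.76913 - 1.73844 = 0.03069
  Vd = 0.74819 / 0.03069 = 24.38

24.38


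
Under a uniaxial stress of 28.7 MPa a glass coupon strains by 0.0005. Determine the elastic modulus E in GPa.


Young's modulus: E = stress / strain
  E = 28.7 MPa / 0.0005 = 57400 MPa
Convert to GPa: 57400 / 1000 = 57.4 GPa

57.4 GPa


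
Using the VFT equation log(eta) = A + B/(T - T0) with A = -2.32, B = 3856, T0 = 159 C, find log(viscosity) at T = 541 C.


VFT equation: log(eta) = A + B / (T - T0)
  T - T0 = 541 - 159 = 382
  B / (T - T0) = 3856 / 382 = 10.094
  log(eta) = -2.32 + 10.094 = 7.774

7.774


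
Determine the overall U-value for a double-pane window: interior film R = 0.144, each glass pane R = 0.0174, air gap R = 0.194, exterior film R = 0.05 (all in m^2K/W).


Total thermal resistance (series):
  R_total = R_in + R_glass + R_air + R_glass + R_out
  R_total = 0.144 + 0.0174 + 0.194 + 0.0174 + 0.05 = 0.4228 m^2K/W
U-value = 1 / R_total = 1 / 0.4228 = 2.365 W/m^2K

2.365 W/m^2K


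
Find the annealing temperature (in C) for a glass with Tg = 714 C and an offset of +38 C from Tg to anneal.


The annealing temperature is Tg plus the offset:
  T_anneal = 714 + 38 = 752 C

752 C


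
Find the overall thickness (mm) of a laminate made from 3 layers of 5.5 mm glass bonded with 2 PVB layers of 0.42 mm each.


Total thickness = glass contribution + PVB contribution
  Glass: 3 * 5.5 = 16.5 mm
  PVB: 2 * 0.42 = 0.84 mm
  Total = 16.5 + 0.84 = 17.34 mm

17.34 mm


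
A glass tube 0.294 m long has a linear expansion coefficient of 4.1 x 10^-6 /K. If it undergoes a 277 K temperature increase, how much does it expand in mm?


Thermal expansion formula: dL = alpha * L0 * dT
  dL = (4.1 x 10^-6) * 0.294 * 277 = 0.0003339 m
Convert to mm: 0.0003339 * 1000 = 0.3339 mm

0.3339 mm


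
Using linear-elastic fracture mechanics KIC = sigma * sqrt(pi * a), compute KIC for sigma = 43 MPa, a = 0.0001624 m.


Fracture toughness: KIC = sigma * sqrt(pi * a)
  pi * a = pi * 0.0001624 = 0.000510195
  sqrt(pi * a) = 0.022587
  KIC = 43 * 0.022587 = 0.971 MPa*sqrt(m)

0.971 MPa*sqrt(m)


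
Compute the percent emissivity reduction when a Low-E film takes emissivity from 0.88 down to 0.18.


Percentage reduction = (1 - coated/uncoated) * 100
  Ratio = 0.18 / 0.88 = 0.2045
  Reduction = (1 - 0.2045) * 100 = 79.5%

79.5%


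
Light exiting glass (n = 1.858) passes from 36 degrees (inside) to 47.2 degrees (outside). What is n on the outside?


Apply Snell's law: n1 * sin(theta1) = n2 * sin(theta2)
  n2 = n1 * sin(theta1) / sin(theta2)
  sin(36) = 0.587785
  sin(47.2) = 0.73373
  n2 = 1.858 * 0.587785 / 0.73373 = 1.4884

1.4884


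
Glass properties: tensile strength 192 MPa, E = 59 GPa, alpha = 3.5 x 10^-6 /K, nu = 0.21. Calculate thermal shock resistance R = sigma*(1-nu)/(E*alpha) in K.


Thermal shock resistance: R = sigma * (1 - nu) / (E * alpha)
  Numerator = 192 * (1 - 0.21) = 151.68
  Denominator = 59 * 1000 * (3.5 x 10^-6) = 0.2065
  R = 151.68 / 0.2065 = 734.5 K

734.5 K


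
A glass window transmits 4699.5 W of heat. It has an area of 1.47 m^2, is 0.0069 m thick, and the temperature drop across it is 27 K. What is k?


Fourier's law rearranged: k = Q * t / (A * dT)
  Numerator = 4699.5 * 0.0069 = 32.42655
  Denominator = 1.47 * 27 = 39.69
  k = 32.42655 / 39.69 = 0.817 W/mK

0.817 W/mK


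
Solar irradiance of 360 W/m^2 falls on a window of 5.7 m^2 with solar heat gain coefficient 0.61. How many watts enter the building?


Solar heat gain: Q = Area * SHGC * Irradiance
  Q = 5.7 * 0.61 * 360 = 1251.7 W

1251.7 W


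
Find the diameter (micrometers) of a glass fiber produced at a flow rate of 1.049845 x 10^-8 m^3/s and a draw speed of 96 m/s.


Cross-sectional area from continuity:
  A = Q / v = 1.049845 x 10^-8 / 96 = 1.093589 x 10^-10 m^2
Diameter from circular cross-section:
  d = sqrt(4A / pi) * 10^6 (m -> um)
  d = sqrt(4 * 1.093589 x 10^-10 / pi) * 10^6 = 11.8 um

11.8 um


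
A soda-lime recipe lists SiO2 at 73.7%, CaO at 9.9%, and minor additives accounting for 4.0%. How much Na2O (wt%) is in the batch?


Pieces sum to 100%:
  Na2O = 100 - (SiO2 + CaO + others)
  Na2O = 100 - (73.7 + 9.9 + 4.0) = 12.4%

12.4%


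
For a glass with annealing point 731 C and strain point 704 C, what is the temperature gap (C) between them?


Gap = T_anneal - T_strain:
  gap = 731 - 704 = 27 C

27 C


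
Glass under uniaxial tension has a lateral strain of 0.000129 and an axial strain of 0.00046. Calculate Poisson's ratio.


Poisson's ratio: nu = lateral strain / axial strain
  nu = 0.000129 / 0.00046 = 0.2804

0.2804


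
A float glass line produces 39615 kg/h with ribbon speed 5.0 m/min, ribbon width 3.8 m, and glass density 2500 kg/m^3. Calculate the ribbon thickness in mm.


Ribbon cross-section from mass balance:
  Volume rate = throughput / density = 39615 / 2500 = 15.846 m^3/h
  thickness = volume rate / (speed * 60 * width), i.e.
  thickness = throughput / (60 * speed * width * density) * 1000
  thickness = 39615 / (60 * 5.0 * 3.8 * 2500) * 1000 = 13.9 mm

13.9 mm


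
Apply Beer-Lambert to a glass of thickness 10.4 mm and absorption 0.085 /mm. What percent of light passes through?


Beer-Lambert law: T = exp(-alpha * thickness)
  exponent = -0.085 * 10.4 = -0.884
  T = exp(-0.884) = 0.4131
  Percentage = 0.4131 * 100 = 41.31%

41.31%


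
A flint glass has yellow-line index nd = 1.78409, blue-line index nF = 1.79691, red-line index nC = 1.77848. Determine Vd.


Abbe number formula: Vd = (nd - 1) / (nF - nC)
  nd - 1 = 1.78409 - 1 = 0.78409
  nF - nC = 1.79691 - 1.77848 = 0.01843
  Vd = 0.78409 / 0.01843 = 42.54

42.54


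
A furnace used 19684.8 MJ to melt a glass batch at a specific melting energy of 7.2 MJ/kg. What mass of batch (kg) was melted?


Rearrange E = m * s for m:
  m = E / s
  m = 19684.8 / 7.2 = 2734.0 kg

2734.0 kg


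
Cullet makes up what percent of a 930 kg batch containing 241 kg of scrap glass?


Cullet ratio = (cullet mass / total batch mass) * 100
  Ratio = 241 / 930 * 100 = 25.91%

25.91%


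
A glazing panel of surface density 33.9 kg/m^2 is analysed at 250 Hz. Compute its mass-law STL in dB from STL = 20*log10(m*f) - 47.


Mass law: STL = 20 * log10(m * f) - 47
  m * f = 33.9 * 250 = 8475
  log10(8475) = 3.92814
  STL = 20 * 3.92814 - 47 = 78.5628 - 47 = 31.6 dB

31.6 dB


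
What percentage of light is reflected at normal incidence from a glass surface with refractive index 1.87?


Fresnel reflectance at normal incidence:
  R = ((n - 1)/(n + 1))^2
  (n - 1)/(n + 1) = (1.87 - 1)/(1.87 + 1) = 0.303136
  R = 0.303136^2 = 0.0918914
  R(%) = 0.0918914 * 100 = 9.189%

9.189%


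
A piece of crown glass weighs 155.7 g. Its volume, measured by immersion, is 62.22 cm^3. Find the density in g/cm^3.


Use the definition of density:
  rho = mass / volume
  rho = 155.7 / 62.22 = 2.502 g/cm^3

2.502 g/cm^3


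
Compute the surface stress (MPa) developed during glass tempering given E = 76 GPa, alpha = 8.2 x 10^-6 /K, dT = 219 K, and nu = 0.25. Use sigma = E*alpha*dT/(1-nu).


Tempering stress: sigma = E * alpha * dT / (1 - nu)
  E (MPa) = 76 * 1000 = 76000
  Numerator = 76000 * (8.2 x 10^-6) * 219 = 136.4808
  Denominator = 1 - 0.25 = 0.75
  sigma = 136.4808 / 0.75 = 182.0 MPa

182.0 MPa


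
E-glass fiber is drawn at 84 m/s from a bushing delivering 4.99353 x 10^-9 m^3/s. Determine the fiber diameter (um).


Cross-sectional area from continuity:
  A = Q / v = 4.99353 x 10^-9 / 84 = 5.944679 x 10^-11 m^2
Diameter from circular cross-section:
  d = sqrt(4A / pi) * 10^6 (m -> um)
  d = sqrt(4 * 5.944679 x 10^-11 / pi) * 10^6 = 8.7 um

8.7 um


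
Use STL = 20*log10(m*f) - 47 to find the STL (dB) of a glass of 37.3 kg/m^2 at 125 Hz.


Mass law: STL = 20 * log10(m * f) - 47
  m * f = 37.3 * 125 = 4662.5
  log10(4662.5) = 3.66862
  STL = 20 * 3.66862 - 47 = 73.3724 - 47 = 26.4 dB

26.4 dB


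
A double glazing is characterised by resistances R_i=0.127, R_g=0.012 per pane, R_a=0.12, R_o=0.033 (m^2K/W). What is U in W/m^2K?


Total thermal resistance (series):
  R_total = R_in + R_glass + R_air + R_glass + R_out
  R_total = 0.127 + 0.012 + 0.12 + 0.012 + 0.033 = 0.304 m^2K/W
U-value = 1 / R_total = 1 / 0.304 = 3.289 W/m^2K

3.289 W/m^2K


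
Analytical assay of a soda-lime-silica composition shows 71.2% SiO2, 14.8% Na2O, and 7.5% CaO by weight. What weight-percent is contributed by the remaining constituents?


Sum the three major oxides:
  SiO2 + Na2O + CaO = 71.2 + 14.8 + 7.5 = 93.5%
Subtract from 100%:
  Others = 100 - 93.5 = 6.5%

6.5%


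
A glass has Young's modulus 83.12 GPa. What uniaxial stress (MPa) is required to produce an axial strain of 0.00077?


Rearrange E = sigma / epsilon:
  sigma = E * epsilon
  E (MPa) = 83.12 * 1000 = 83120
  sigma = 83120 * 0.00077 = 64.0 MPa

64.0 MPa


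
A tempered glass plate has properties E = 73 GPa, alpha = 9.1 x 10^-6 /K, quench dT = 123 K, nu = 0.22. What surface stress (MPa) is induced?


Tempering stress: sigma = E * alpha * dT / (1 - nu)
  E (MPa) = 73 * 1000 = 73000
  Numerator = 73000 * (9.1 x 10^-6) * 123 = 81.7089
  Denominator = 1 - 0.22 = 0.78
  sigma = 81.7089 / 0.78 = 104.8 MPa

104.8 MPa


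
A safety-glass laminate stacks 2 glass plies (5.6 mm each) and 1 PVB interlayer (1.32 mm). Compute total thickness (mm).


Total thickness = glass contribution + PVB contribution
  Glass: 2 * 5.6 = 11.2 mm
  PVB: 1 * 1.32 = 1.32 mm
  Total = 11.2 + 1.32 = 12.52 mm

12.52 mm


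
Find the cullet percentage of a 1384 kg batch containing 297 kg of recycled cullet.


Cullet ratio = (cullet mass / total batch mass) * 100
  Ratio = 297 / 1384 * 100 = 21.46%

21.46%


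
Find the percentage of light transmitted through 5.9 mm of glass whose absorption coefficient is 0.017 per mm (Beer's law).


Beer-Lambert law: T = exp(-alpha * thickness)
  exponent = -0.017 * 5.9 = -0.1003
  T = exp(-0.1003) = 0.9046
  Percentage = 0.9046 * 100 = 90.46%

90.46%


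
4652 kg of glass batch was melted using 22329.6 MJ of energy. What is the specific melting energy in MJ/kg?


Rearrange E = m * s for s:
  s = E / m
  s = 22329.6 / 4652 = 4.8 MJ/kg

4.8 MJ/kg


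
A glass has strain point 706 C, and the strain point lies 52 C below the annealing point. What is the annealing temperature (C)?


T_anneal = T_strain + gap:
  T_anneal = 706 + 52 = 758 C

758 C


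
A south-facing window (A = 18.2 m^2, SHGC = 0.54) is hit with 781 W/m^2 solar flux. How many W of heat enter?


Solar heat gain: Q = Area * SHGC * Irradiance
  Q = 18.2 * 0.54 * 781 = 7675.7 W

7675.7 W


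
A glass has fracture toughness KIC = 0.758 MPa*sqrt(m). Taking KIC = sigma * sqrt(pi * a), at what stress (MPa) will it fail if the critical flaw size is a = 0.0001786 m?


Rearrange KIC = sigma * sqrt(pi * a):
  sigma = KIC / sqrt(pi * a)
  sqrt(pi * 0.0001786) = 0.023687
  sigma = 0.758 / 0.023687 = 32.0 MPa

32.0 MPa


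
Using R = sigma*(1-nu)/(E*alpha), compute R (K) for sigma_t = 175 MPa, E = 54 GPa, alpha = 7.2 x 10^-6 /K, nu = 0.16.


Thermal shock resistance: R = sigma * (1 - nu) / (E * alpha)
  Numerator = 175 * (1 - 0.16) = 147.0
  Denominator = 54 * 1000 * (7.2 x 10^-6) = 0.3888
  R = 147.0 / 0.3888 = 378.1 K

378.1 K


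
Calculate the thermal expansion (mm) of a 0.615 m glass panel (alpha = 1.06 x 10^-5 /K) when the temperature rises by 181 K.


Thermal expansion formula: dL = alpha * L0 * dT
  dL = (1.06 x 10^-5) * 0.615 * 181 = 0.00117994 m
Convert to mm: 0.00117994 * 1000 = 1.1799 mm

1.1799 mm


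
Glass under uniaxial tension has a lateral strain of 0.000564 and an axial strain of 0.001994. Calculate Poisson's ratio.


Poisson's ratio: nu = lateral strain / axial strain
  nu = 0.000564 / 0.001994 = 0.2828

0.2828


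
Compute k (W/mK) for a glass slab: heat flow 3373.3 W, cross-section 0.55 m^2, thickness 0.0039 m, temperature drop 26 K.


Fourier's law rearranged: k = Q * t / (A * dT)
  Numerator = 3373.3 * 0.0039 = 13.15587
  Denominator = 0.55 * 26 = 14.3
  k = 13.15587 / 14.3 = 0.92 W/mK

0.92 W/mK


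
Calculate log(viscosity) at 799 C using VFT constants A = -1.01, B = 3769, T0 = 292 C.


VFT equation: log(eta) = A + B / (T - T0)
  T - T0 = 799 - 292 = 507
  B / (T - T0) = 3769 / 507 = 7.434
  log(eta) = -1.01 + 7.434 = 6.424

6.424


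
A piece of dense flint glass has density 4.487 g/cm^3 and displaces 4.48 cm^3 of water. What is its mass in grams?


Rearrange rho = m / V:
  m = rho * V
  m = 4.487 * 4.48 = 20.102 g

20.102 g


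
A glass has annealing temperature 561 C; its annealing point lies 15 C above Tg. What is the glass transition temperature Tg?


Rearrange T_anneal = Tg + offset for Tg:
  Tg = T_anneal - offset = 561 - 15 = 546 C

546 C


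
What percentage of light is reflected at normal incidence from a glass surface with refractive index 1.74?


Fresnel reflectance at normal incidence:
  R = ((n - 1)/(n + 1))^2
  (n - 1)/(n + 1) = (1.74 - 1)/(1.74 + 1) = 0.270073
  R = 0.270073^2 = 0.0729394
  R(%) = 0.0729394 * 100 = 7.294%

7.294%
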